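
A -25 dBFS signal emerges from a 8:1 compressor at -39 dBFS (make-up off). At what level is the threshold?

Let T be the threshold. Output overshoot = (input overshoot)/R, so -39 − T = (-25 − T)/8.
8·(-39 − T) = -25 − T → 7·T = -312 − (-25) = -287.
T = -287/7 = -41 dBFS.

-41 dBFS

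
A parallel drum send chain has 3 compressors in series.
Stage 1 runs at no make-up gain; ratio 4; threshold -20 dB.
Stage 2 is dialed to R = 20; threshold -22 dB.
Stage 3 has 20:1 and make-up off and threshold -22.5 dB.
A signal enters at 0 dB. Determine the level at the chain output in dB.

Stage 1: 20 dB above -20 dB, reduced 4:1 to 5 dB above → -15 dB.
Stage 2: 7 dB above -22 dB, reduced 20:1 to 0.35 dB above → -21.65 dB.
Stage 3: -21.65 dB is 0.85 dB over -22.5 dB; at 20:1 that becomes 0.0425 dB over, giving -22.4575 dB.

-22.4575 dB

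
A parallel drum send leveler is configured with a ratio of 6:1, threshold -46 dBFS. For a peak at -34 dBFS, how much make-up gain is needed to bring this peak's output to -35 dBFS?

Without make-up, output = threshold + overshoot/6 = -46 + 2 = -44 dBFS.
Gap to target: 9 dB.

9 dB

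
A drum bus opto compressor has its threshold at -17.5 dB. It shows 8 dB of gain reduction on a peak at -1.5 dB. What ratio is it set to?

Input overshoot = -1.5 − (-17.5) = 16 dB.
Output overshoot = 16 − 8 = 8 dB.
Ratio = input overshoot / output overshoot = 16 / 8 = 2.

2:1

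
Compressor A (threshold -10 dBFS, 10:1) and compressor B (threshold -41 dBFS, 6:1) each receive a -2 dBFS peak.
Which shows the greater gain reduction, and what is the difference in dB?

B, by 25.3 dB

A: overshoot 8 dB → output overshoot 0.8 dB → GR 7.2 dB.
B: overshoot 39 dB → output overshoot 6.5 dB → GR 32.5 dB.
Difference: 25.3 dB in favour of B.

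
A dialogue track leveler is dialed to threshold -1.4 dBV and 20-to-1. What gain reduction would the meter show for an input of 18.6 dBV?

19 dB

18.6 dBV exceeds the threshold by 20 dB.
A 20:1 ratio leaves 1 dB of that excess.
Gain reduction = 20 − 1 = 19 dB.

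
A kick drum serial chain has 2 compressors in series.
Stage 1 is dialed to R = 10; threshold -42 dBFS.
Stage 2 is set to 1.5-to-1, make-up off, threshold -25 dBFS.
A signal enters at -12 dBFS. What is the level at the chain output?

Stage 1: 30 dB above -42 dBFS, reduced 10:1 to 3 dB above → -39 dBFS.
Stage 2: -39 dBFS ≤ -25 dBFS, so stage 2 doesn't engage; output -39 dBFS.

-39 dBFS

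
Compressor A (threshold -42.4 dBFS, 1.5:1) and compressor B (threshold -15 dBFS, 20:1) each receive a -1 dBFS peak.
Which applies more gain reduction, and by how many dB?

A, by 0.5 dB

A: overshoot 41.4 dB → output overshoot 27.6 dB → GR 13.8 dB.
B: overshoot 14 dB → output overshoot 0.7 dB → GR 13.3 dB.
Difference: 0.5 dB in favour of A.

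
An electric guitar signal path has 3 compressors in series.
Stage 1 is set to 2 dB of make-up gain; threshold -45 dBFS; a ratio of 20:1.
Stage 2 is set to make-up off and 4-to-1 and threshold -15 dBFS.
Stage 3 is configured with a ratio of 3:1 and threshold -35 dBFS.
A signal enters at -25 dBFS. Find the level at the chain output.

Stage 1: overshoot 20 dB → 20/20 = 1 dB → -44 dBFS; +2 dB make-up → -42 dBFS.
Stage 2: below threshold (-42 ≤ -15); passes unchanged; output -42 dBFS.
Stage 3: -42 dBFS ≤ -35 dBFS, so stage 3 doesn't engage; output -42 dBFS.

-42 dBFS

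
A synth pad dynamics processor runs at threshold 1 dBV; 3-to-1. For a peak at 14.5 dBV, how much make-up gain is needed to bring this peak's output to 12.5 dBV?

7 dB

The peak compresses to 1 + 13.5/3 = 5.5 dBV.
To reach 12.5 dBV requires 12.5 − 5.5 = 7 dB of make-up.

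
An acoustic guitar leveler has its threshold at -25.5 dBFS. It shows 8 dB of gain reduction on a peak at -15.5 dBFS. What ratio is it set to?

5:1

Input overshoot = -15.5 − (-25.5) = 10 dB.
Output overshoot = 10 − 8 = 2 dB.
Ratio = input overshoot / output overshoot = 10 / 2 = 5.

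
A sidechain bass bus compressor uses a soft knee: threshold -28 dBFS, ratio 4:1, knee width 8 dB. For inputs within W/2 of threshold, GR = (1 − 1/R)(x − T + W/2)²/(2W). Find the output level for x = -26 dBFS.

x − T + W/2 = -26 − (-28) + 4 = 6.
GR = (1 − 1/4) × 6² / 16 = 0.75 × 36 / 16 = 1.6875 dB.
Output = -26 − 1.6875 = -27.6875 dBFS.

-27.6875 dBFS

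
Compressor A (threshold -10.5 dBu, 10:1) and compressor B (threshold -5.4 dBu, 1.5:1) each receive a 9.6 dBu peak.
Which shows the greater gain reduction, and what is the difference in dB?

A, by 13.09 dB

A: GR = 20.1 − 20.1/10 = 18.09 dB.
B: GR = 15 − 15/1.5 = 5 dB.
Difference: 13.09 dB in favour of A.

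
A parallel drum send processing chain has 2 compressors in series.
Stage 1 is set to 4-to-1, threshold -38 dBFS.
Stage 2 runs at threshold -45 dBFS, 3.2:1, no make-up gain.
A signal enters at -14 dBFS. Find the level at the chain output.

-40.9375 dBFS

Stage 1: 24 dB above -38 dBFS, reduced 4:1 to 6 dB above → -32 dBFS.
Stage 2: -32 dBFS is 13 dB over -45 dBFS; at 3.2:1 that becomes 4.0625 dB over, giving -40.9375 dBFS.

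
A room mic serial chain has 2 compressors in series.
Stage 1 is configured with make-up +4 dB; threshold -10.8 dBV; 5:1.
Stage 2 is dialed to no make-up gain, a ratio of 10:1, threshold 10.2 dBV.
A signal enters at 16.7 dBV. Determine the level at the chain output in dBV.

Stage 1: 16.7 dBV is 27.5 dB over -10.8 dBV; at 5:1 that becomes 5.5 dB over, giving -5.3 dBV; +4 dB make-up → -1.3 dBV.
Stage 2: below threshold (-1.3 ≤ 10.2); passes unchanged; output -1.3 dBV.

-1.3 dBV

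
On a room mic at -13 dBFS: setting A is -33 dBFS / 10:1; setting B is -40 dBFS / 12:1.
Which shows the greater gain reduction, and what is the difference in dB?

B, by 6.75 dB

A: 20 dB over, compressed to 2 dB over, so 18 dB of GR.
B: 27 dB over, compressed to 2.25 dB over, so 24.75 dB of GR.
Difference: 6.75 dB in favour of B.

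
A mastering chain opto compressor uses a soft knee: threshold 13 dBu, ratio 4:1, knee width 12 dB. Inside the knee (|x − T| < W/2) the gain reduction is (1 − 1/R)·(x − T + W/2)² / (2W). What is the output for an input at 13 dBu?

x − T + W/2 = 13 − 13 + 6 = 6.
GR = (1 − 1/4) × 6² / 24 = 0.75 × 36 / 24 = 1.125 dB.
Output = 13 − 1.125 = 11.875 dBu.

11.875 dBu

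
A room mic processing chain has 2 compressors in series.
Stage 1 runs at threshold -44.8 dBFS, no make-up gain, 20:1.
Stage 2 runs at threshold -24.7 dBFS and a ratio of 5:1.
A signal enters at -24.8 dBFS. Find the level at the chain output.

Stage 1: -24.8 dBFS is 20 dB over -44.8 dBFS; at 20:1 that becomes 1 dB over, giving -43.8 dBFS.
Stage 2: below threshold (-43.8 ≤ -24.7); passes unchanged; output -43.8 dBFS.

-43.8 dBFS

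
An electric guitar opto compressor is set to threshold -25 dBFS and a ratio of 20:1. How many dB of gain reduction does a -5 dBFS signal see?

-5 dBFS exceeds the threshold by 20 dB.
A 20:1 ratio leaves 1 dB of that excess.
Gain reduction = 20 − 1 = 19 dB.

19 dB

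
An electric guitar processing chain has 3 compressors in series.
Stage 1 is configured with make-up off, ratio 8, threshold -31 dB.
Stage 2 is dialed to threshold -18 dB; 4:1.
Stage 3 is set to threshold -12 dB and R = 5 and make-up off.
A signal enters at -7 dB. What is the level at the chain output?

Stage 1: 24 dB above -31 dB, reduced 8:1 to 3 dB above → -28 dB.
Stage 2: -28 dB is at or below the -18 dB threshold — no compression; output -28 dB.
Stage 3: -28 dB ≤ -12 dB, so stage 3 doesn't engage; output -28 dB.

-28 dB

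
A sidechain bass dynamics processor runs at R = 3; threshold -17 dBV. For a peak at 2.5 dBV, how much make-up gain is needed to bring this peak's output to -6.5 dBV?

4 dB

Without make-up, output = threshold + overshoot/3 = -17 + 6.5 = -10.5 dBV.
Gap to target: 4 dB.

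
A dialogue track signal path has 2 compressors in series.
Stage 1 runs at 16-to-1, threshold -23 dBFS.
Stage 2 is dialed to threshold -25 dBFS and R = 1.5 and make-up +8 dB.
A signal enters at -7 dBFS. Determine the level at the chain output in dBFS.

-15 dBFS

Stage 1: 16 dB above -23 dBFS, reduced 16:1 to 1 dB above → -22 dBFS.
Stage 2: 3 dB above -25 dBFS, reduced 1.5:1 to 2 dB above → -23 dBFS; +8 dB make-up → -15 dBFS.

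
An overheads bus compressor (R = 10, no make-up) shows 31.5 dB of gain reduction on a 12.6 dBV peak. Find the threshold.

Let T be the threshold. Output overshoot = (input overshoot)/R, so -18.9 − T = (12.6 − T)/10.
10·(-18.9 − T) = 12.6 − T → 9·T = -189 − 12.6 = -201.6.
T = -201.6/9 = -22.4 dBV.

-22.4 dBV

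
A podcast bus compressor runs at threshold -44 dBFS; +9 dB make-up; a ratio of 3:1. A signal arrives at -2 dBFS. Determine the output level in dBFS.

-21 dBFS

The input is 42 dB above the -44 dBFS threshold.
3:1 compression reduces that to 42/3 = 14 dB over.
So the level is -44 + 14 = -30 dBFS; make-up adds 9 dB, giving -21 dBFS.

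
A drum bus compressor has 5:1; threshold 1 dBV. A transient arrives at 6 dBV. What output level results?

6 dBV sits 5 dB over threshold.
The 5 dB excess becomes 1 dB after 5:1 reduction.
So the level is 1 + 1 = 2 dBV.

2 dBV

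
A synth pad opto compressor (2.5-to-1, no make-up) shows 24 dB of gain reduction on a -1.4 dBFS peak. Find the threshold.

Input is 40 dB above T (since output overshoot × R = input overshoot: (-25.4 − T)·2.5 = -1.4 − T gives T = -41.4 dBFS).
Check: -41.4 + (-1.4 − (-41.4))/2.5 = -41.4 + 16 = -25.4 dBFS. ✓

-41.4 dBFS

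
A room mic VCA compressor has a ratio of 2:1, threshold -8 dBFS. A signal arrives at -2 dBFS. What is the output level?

-5 dBFS

-2 dBFS sits 6 dB over threshold.
At 2:1 the overshoot is divided by 2, leaving 3 dB above threshold.
So the level is -8 + 3 = -5 dBFS.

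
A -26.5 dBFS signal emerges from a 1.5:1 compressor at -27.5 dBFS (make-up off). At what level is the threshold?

-29.5 dBFS

Input is 3 dB above T (since output overshoot × R = input overshoot: (-27.5 − T)·1.5 = -26.5 − T gives T = -29.5 dBFS).
Check: -29.5 + (-26.5 − (-29.5))/1.5 = -29.5 + 2 = -27.5 dBFS. ✓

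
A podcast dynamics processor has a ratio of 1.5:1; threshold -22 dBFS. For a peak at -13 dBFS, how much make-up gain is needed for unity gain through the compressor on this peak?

Without make-up, output = threshold + overshoot/1.5 = -22 + 6 = -16 dBFS.
Gap to target: 3 dB.

3 dB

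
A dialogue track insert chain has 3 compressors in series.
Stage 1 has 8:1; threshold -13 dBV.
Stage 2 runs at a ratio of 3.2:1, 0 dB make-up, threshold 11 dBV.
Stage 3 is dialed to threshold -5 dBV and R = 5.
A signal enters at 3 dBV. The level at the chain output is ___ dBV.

-11 dBV

Stage 1: overshoot 16 dB → 16/8 = 2 dB → -11 dBV.
Stage 2: -11 dBV is at or below the 11 dBV threshold — no compression; output -11 dBV.
Stage 3: below threshold (-11 ≤ -5); passes unchanged; output -11 dBV.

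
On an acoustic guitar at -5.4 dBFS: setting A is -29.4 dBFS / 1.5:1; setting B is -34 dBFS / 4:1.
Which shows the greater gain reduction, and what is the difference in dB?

A: 24 dB over, compressed to 16 dB over, so 8 dB of GR.
B: 28.6 dB over, compressed to 7.15 dB over, so 21.45 dB of GR.
Difference: 13.45 dB in favour of B.

B, by 13.45 dB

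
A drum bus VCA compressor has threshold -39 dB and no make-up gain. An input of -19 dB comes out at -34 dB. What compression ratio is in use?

Input overshoot = -19 − (-39) = 20 dB; output overshoot = -34 − (-39) = 5 dB.
Ratio = 20 / 5 = 4.

4:1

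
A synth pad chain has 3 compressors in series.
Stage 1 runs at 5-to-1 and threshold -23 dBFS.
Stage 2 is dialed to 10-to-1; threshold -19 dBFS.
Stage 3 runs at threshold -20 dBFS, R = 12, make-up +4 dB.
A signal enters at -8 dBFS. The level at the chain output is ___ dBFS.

Stage 1: -8 dBFS is 15 dB over -23 dBFS; at 5:1 that becomes 3 dB over, giving -20 dBFS.
Stage 2: -20 dBFS is at or below the -19 dBFS threshold — no compression; output -20 dBFS.
Stage 3: -20 dBFS is at or below the -20 dBFS threshold — no compression; make-up brings it to -16 dBFS.

-16 dBFS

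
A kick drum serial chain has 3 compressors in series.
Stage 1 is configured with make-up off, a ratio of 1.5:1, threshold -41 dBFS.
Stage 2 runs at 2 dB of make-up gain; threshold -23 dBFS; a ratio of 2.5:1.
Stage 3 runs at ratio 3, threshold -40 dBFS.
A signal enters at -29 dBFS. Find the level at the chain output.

-37 dBFS

Stage 1: overshoot 12 dB → 12/1.5 = 8 dB → -33 dBFS.
Stage 2: -33 dBFS is at or below the -23 dBFS threshold — no compression; make-up brings it to -31 dBFS.
Stage 3: overshoot 9 dB → 9/3 = 3 dB → -37 dBFS.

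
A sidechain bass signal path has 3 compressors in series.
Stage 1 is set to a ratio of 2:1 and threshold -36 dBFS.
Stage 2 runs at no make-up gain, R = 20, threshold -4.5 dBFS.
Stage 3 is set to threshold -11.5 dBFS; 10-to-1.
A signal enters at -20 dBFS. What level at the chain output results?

-28 dBFS

Stage 1: -20 dBFS is 16 dB over -36 dBFS; at 2:1 that becomes 8 dB over, giving -28 dBFS.
Stage 2: below threshold (-28 ≤ -4.5); passes unchanged; output -28 dBFS.
Stage 3: -28 dBFS is at or below the -11.5 dBFS threshold — no compression; output -28 dBFS.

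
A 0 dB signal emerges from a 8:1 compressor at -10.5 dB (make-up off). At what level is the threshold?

-12 dB

Let T be the threshold. Output overshoot = (input overshoot)/R, so -10.5 − T = (0 − T)/8.
8·(-10.5 − T) = 0 − T → 7·T = -84 − 0 = -84.
T = -84/7 = -12 dB.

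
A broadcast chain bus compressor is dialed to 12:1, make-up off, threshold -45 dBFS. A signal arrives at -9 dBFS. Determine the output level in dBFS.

-42 dBFS

-9 dBFS sits 36 dB over threshold.
The 36 dB excess becomes 3 dB after 12:1 reduction.
That puts the output at -42 dBFS.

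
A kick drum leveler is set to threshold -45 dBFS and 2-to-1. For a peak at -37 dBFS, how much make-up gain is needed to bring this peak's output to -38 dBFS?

3 dB

The peak compresses to -45 + 8/2 = -41 dBFS.
To reach -38 dBFS requires -38 − (-41) = 3 dB of make-up.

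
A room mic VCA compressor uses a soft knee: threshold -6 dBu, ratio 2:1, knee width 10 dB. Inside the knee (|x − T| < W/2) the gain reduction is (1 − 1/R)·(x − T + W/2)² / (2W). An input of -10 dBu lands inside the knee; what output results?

x − T + W/2 = -10 − (-6) + 5 = 1.
GR = (1 − 1/2) × 1² / 20 = 0.5 × 1 / 20 = 0.025 dB.
Output = -10 − 0.025 = -10.025 dBu.

-10.025 dBu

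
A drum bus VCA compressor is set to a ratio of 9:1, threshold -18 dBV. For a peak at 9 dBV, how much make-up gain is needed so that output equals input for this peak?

The peak compresses to -18 + 27/9 = -15 dBV.
To reach 9 dBV requires 9 − (-15) = 24 dB of make-up.

24 dB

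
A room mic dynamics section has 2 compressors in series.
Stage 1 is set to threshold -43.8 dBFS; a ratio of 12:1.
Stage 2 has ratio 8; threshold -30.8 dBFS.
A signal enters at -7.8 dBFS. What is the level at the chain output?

-40.8 dBFS

Stage 1: 36 dB above -43.8 dBFS, reduced 12:1 to 3 dB above → -40.8 dBFS.
Stage 2: -40.8 dBFS ≤ -30.8 dBFS, so stage 2 doesn't engage; output -40.8 dBFS.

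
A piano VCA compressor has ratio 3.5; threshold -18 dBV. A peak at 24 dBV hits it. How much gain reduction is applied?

30 dB

24 dBV exceeds the threshold by 42 dB.
At 3.5:1, output sits 42/3.5 = 12 dB above threshold.
Gain reduction = 42 − 12 = 30 dB.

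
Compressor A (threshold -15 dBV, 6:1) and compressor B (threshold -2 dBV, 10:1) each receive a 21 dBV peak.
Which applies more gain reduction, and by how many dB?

A: 36 dB over, compressed to 6 dB over, so 30 dB of GR.
B: 23 dB over, compressed to 2.3 dB over, so 20.7 dB of GR.
A reduces 9.3 dB more.

A, by 9.3 dB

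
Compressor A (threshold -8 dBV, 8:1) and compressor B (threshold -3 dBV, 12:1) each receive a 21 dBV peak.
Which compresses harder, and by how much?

A: 29 dB over, compressed to 3.625 dB over, so 25.375 dB of GR.
B: 24 dB over, compressed to 2 dB over, so 22 dB of GR.
Difference: 3.375 dB in favour of A.

A, by 3.375 dB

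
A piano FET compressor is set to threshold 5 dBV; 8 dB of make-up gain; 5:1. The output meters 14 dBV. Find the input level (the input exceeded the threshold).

Stripping the +8 dB make-up gives 6 dBV at the gain stage.
That's 1 dB above the 5 dBV threshold.
Undo the ratio: input overshoot = 1 × 5 = 5 dB, giving input = 10 dBV.

10 dBV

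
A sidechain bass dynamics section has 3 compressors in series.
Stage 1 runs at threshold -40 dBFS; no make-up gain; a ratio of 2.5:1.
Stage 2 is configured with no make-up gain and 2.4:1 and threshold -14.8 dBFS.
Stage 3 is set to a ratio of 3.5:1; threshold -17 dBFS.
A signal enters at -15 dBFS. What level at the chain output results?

-30 dBFS

Stage 1: 25 dB above -40 dBFS, reduced 2.5:1 to 10 dB above → -30 dBFS.
Stage 2: -30 dBFS is at or below the -14.8 dBFS threshold — no compression; output -30 dBFS.
Stage 3: below threshold (-30 ≤ -17); passes unchanged; output -30 dBFS.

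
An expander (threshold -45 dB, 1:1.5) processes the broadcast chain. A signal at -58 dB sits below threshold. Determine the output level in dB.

Undershoot = (-45) − (-58) = 13 dB.
At 1:1.5, that expands to 19.5 dB under threshold.
Output = -45 − 19.5 = -64.5 dB.

-64.5 dB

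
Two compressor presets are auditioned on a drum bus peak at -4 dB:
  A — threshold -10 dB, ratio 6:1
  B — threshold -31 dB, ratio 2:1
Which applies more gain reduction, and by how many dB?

B, by 8.5 dB

A: 6 dB over, compressed to 1 dB over, so 5 dB of GR.
B: 27 dB over, compressed to 13.5 dB over, so 13.5 dB of GR.
B applies 8.5 dB more gain reduction.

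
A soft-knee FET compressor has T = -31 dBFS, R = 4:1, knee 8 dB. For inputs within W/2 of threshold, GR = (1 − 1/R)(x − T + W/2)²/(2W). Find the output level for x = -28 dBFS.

-30.296875 dBFS

x − T + W/2 = -28 − (-31) + 4 = 7.
GR = (1 − 1/4) × 7² / 16 = 0.75 × 49 / 16 = 2.296875 dB.
Output = -28 − 2.296875 = -30.296875 dBFS.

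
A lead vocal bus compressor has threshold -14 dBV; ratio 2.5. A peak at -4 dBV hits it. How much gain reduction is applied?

Overshoot = -4 − (-14) = 10 dB.
At 2.5:1, output sits 10/2.5 = 4 dB above threshold.
Gain reduction = 10 − 4 = 6 dB.

6 dB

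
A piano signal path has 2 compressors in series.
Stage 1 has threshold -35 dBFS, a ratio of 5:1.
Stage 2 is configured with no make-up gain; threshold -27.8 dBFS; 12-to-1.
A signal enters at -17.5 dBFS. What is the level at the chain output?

-31.5 dBFS

Stage 1: -17.5 dBFS is 17.5 dB over -35 dBFS; at 5:1 that becomes 3.5 dB over, giving -31.5 dBFS.
Stage 2: -31.5 dBFS is at or below the -27.8 dBFS threshold — no compression; output -31.5 dBFS.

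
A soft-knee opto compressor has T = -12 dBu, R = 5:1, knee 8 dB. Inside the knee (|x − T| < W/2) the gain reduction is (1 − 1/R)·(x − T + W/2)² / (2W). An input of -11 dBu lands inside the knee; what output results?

x − T + W/2 = -11 − (-12) + 4 = 5.
GR = (1 − 1/5) × 5² / 16 = 0.8 × 25 / 16 = 1.25 dB.
Output = -11 − 1.25 = -12.25 dBu.

-12.25 dBu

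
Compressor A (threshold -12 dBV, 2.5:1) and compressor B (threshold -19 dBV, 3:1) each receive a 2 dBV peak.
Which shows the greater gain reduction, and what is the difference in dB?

B, by 5.6 dB

A: GR = 14 − 14/2.5 = 8.4 dB.
B: GR = 21 − 21/3 = 14 dB.
B applies 5.6 dB more gain reduction.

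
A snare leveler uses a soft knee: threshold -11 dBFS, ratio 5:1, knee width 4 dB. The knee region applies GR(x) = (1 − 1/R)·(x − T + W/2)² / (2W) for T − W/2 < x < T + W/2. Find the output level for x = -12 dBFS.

x − T + W/2 = -12 − (-11) + 2 = 1.
GR = (1 − 1/5) × 1² / 8 = 0.8 × 1 / 8 = 0.1 dB.
Output = -12 − 0.1 = -12.1 dBFS.

-12.1 dBFS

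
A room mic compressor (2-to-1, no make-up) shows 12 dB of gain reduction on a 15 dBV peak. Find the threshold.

Input is 24 dB above T (since output overshoot × R = input overshoot: (3 − T)·2 = 15 − T gives T = -9 dBV).
Check: -9 + (15 − (-9))/2 = -9 + 12 = 3 dBV. ✓

-9 dBV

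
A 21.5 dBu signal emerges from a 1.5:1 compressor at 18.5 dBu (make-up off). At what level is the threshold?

12.5 dBu

Gain reduction = 21.5 − 18.5 = 3 dB; output overshoot = GR / (R − 1) = 3 / 0.5 = 6 dB.
Threshold = output − output overshoot = 18.5 − 6 = 12.5 dBu.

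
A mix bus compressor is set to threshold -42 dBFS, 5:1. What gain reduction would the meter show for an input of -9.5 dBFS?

26 dB

-9.5 dBFS exceeds the threshold by 32.5 dB.
After 5:1 compression the overshoot becomes 32.5/5 = 6.5 dB.
Gain reduction = 32.5 − 6.5 = 26 dB.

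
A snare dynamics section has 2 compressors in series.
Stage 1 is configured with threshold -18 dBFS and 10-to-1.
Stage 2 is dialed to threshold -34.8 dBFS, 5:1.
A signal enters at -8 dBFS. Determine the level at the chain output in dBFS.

Stage 1: -8 dBFS is 10 dB over -18 dBFS; at 10:1 that becomes 1 dB over, giving -17 dBFS.
Stage 2: 17.8 dB above -34.8 dBFS, reduced 5:1 to 3.56 dB above → -31.24 dBFS.

-31.24 dBFS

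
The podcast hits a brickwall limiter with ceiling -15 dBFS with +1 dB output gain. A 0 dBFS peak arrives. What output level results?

-14 dBFS

The limiter clamps the peak to its -15 dBFS ceiling.
Output gain then adds 1 dB: -15 + 1 = -14 dBFS.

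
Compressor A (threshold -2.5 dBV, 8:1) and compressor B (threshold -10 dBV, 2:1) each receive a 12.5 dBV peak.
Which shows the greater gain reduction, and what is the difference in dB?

A: GR = 15 − 15/8 = 13.125 dB.
B: GR = 22.5 − 22.5/2 = 11.25 dB.
Difference: 1.875 dB in favour of A.

A, by 1.875 dB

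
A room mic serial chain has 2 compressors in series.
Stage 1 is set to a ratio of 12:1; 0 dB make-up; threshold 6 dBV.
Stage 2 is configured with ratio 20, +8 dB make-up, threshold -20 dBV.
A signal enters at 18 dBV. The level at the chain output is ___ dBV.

Stage 1: overshoot 12 dB → 12/12 = 1 dB → 7 dBV.
Stage 2: overshoot 27 dB → 27/20 = 1.35 dB → -18.65 dBV; +8 dB make-up → -10.65 dBV.

-10.65 dBV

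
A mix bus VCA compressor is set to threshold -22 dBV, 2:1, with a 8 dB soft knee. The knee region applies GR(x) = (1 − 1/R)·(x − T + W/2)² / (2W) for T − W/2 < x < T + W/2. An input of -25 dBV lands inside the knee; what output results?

-25.03125 dBV

x − T + W/2 = -25 − (-22) + 4 = 1.
GR = (1 − 1/2) × 1² / 16 = 0.5 × 1 / 16 = 0.03125 dB.
Output = -25 − 0.03125 = -25.03125 dBV.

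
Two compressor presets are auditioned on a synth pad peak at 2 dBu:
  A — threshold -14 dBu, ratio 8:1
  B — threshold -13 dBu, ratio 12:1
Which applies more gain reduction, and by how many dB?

A, by 0.25 dB

A: 16 dB over, compressed to 2 dB over, so 14 dB of GR.
B: 15 dB over, compressed to 1.25 dB over, so 13.75 dB of GR.
Difference: 0.25 dB in favour of A.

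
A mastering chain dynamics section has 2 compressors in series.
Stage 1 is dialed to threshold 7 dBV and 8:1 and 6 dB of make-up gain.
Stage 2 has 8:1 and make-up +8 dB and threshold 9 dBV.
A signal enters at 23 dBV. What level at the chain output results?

Stage 1: 16 dB above 7 dBV, reduced 8:1 to 2 dB above → 9 dBV; +6 dB make-up → 15 dBV.
Stage 2: overshoot 6 dB → 6/8 = 0.75 dB → 9.75 dBV; +8 dB make-up → 17.75 dBV.

17.75 dBV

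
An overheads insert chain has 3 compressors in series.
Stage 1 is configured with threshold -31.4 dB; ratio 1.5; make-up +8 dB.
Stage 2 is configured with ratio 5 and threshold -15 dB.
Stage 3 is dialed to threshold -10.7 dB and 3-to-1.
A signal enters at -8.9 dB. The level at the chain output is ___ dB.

-13.68 dB

Stage 1: 22.5 dB above -31.4 dB, reduced 1.5:1 to 15 dB above → -16.4 dB; +8 dB make-up → -8.4 dB.
Stage 2: -8.4 dB is 6.6 dB over -15 dB; at 5:1 that becomes 1.32 dB over, giving -13.68 dB.
Stage 3: -13.68 dB is at or below the -10.7 dB threshold — no compression; output -13.68 dB.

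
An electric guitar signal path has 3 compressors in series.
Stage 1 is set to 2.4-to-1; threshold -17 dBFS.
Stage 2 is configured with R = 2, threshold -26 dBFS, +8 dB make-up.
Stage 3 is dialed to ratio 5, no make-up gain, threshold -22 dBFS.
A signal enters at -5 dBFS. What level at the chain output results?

-19.8 dBFS

Stage 1: -5 dBFS is 12 dB over -17 dBFS; at 2.4:1 that becomes 5 dB over, giving -12 dBFS.
Stage 2: 14 dB above -26 dBFS, reduced 2:1 to 7 dB above → -19 dBFS; +8 dB make-up → -11 dBFS.
Stage 3: -11 dBFS is 11 dB over -22 dBFS; at 5:1 that becomes 2.2 dB over, giving -19.8 dBFS.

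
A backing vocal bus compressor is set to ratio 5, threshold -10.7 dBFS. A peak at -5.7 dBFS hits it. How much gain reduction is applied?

4 dB

The signal is 5 dB above threshold.
A 5:1 ratio leaves 1 dB of that excess.
Gain reduction = 5 − 1 = 4 dB.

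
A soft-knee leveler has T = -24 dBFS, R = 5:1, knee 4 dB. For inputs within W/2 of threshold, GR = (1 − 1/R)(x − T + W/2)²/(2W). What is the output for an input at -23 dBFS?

-23.9 dBFS

x − T + W/2 = -23 − (-24) + 2 = 3.
GR = (1 − 1/5) × 3² / 8 = 0.8 × 9 / 8 = 0.9 dB.
Output = -23 − 0.9 = -23.9 dBFS.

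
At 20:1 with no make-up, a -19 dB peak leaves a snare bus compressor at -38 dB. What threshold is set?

-39 dB

Gain reduction = -19 − (-38) = 19 dB; output overshoot = GR / (R − 1) = 19 / 19 = 1 dB.
Threshold = output − output overshoot = -38 − 1 = -39 dB.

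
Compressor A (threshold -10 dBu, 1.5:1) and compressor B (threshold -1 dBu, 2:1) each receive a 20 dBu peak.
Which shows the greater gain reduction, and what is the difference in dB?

A: 30 dB over, compressed to 20 dB over, so 10 dB of GR.
B: 21 dB over, compressed to 10.5 dB over, so 10.5 dB of GR.
B reduces 0.5 dB more.

B, by 0.5 dB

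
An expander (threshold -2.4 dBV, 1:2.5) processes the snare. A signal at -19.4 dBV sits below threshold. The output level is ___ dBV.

The input is 17 dB below the -2.4 dBV threshold.
A 1:2.5 expander multiplies undershoot by 2.5: 17 × 2.5 = 42.5 dB below threshold.
Output = -2.4 − 42.5 = -44.9 dBV.

-44.9 dBV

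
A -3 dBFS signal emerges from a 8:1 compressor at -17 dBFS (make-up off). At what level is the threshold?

-19 dBFS

Gain reduction = -3 − (-17) = 14 dB; output overshoot = GR / (R − 1) = 14 / 7 = 2 dB.
Threshold = output − output overshoot = -17 − 2 = -19 dBFS.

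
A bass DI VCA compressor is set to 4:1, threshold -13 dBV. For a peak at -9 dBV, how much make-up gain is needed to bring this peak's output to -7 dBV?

Overshoot 4 dB → 4/4 = 1 dB after compression, so the compressed level is -13 + 1 = -12 dBV.
Make-up = target − compressed = -7 − (-12) = 5 dB.

5 dB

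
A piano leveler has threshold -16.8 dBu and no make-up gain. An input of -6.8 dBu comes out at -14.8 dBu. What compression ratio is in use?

5:1

Input overshoot = -6.8 − (-16.8) = 10 dB; output overshoot = -14.8 − (-16.8) = 2 dB.
Ratio = 10 / 2 = 5.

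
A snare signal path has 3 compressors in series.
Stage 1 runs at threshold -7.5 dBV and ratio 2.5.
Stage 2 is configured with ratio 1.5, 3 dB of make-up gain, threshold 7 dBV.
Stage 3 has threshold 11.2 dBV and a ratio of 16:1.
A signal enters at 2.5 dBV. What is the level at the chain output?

Stage 1: 10 dB above -7.5 dBV, reduced 2.5:1 to 4 dB above → -3.5 dBV.
Stage 2: -3.5 dBV ≤ 7 dBV, so stage 2 doesn't engage; make-up brings it to -0.5 dBV.
Stage 3: below threshold (-0.5 ≤ 11.2); passes unchanged; output -0.5 dBV.

-0.5 dBV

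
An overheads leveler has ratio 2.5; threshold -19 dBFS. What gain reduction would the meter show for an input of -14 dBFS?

3 dB

Overshoot = -14 − (-19) = 5 dB.
At 2.5:1, output sits 5/2.5 = 2 dB above threshold.
GR = overshoot in − overshoot out = 5 − 2 = 3 dB.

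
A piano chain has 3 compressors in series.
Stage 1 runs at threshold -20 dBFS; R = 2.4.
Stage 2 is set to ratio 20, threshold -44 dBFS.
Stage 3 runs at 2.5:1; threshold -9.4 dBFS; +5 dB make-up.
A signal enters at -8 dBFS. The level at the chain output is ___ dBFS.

Stage 1: -8 dBFS is 12 dB over -20 dBFS; at 2.4:1 that becomes 5 dB over, giving -15 dBFS.
Stage 2: overshoot 29 dB → 29/20 = 1.45 dB → -42.55 dBFS.
Stage 3: below threshold (-42.55 ≤ -9.4); passes unchanged; make-up brings it to -37.55 dBFS.

-37.55 dBFS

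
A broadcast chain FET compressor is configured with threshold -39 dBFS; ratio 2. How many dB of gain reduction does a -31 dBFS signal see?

4 dB

Overshoot = -31 − (-39) = 8 dB.
At 2:1, output sits 8/2 = 4 dB above threshold.
GR = overshoot in − overshoot out = 8 − 4 = 4 dB.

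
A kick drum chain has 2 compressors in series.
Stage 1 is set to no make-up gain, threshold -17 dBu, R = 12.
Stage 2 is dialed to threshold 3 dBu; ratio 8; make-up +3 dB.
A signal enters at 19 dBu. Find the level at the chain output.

Stage 1: 36 dB above -17 dBu, reduced 12:1 to 3 dB above → -14 dBu.
Stage 2: -14 dBu is at or below the 3 dBu threshold — no compression; make-up brings it to -11 dBu.

-11 dBu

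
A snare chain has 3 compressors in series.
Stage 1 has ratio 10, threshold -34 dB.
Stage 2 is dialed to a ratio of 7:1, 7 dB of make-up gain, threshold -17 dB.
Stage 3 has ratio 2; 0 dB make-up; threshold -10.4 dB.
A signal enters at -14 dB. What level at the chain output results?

Stage 1: overshoot 20 dB → 20/10 = 2 dB → -32 dB.
Stage 2: -32 dB ≤ -17 dB, so stage 2 doesn't engage; make-up brings it to -25 dB.
Stage 3: below threshold (-25 ≤ -10.4); passes unchanged; output -25 dB.

-25 dB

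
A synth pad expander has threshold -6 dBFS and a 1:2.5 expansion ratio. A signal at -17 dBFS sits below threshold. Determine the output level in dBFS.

-33.5 dBFS

Below threshold, a 1:2.5 expander applies gain = (2.5−1)×(T − x) of attenuation.
(2.5−1) × 11 = 16.5 dB, so output = -17 − 16.5 = -33.5 dBFS.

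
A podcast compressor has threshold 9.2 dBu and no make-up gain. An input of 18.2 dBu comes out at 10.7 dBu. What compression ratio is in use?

Input overshoot = 18.2 − 9.2 = 9 dB; output overshoot = 10.7 − 9.2 = 1.5 dB.
Ratio = 9 / 1.5 = 6.

6:1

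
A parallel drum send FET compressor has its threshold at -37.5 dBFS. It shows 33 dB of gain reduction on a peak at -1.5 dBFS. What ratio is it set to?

12:1

Input overshoot = -1.5 − (-37.5) = 36 dB.
Output overshoot = 36 − 33 = 3 dB.
Ratio = input overshoot / output overshoot = 36 / 3 = 12.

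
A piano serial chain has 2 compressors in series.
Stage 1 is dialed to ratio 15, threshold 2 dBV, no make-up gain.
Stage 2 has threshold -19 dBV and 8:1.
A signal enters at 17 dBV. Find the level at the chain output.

-16.25 dBV

Stage 1: overshoot 15 dB → 15/15 = 1 dB → 3 dBV.
Stage 2: overshoot 22 dB → 22/8 = 2.75 dB → -16.25 dBV.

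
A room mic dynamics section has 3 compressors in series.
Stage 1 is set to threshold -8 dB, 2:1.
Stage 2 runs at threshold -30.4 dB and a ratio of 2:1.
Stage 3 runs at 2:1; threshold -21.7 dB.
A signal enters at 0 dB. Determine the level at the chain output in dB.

Stage 1: overshoot 8 dB → 8/2 = 4 dB → -4 dB.
Stage 2: 26.4 dB above -30.4 dB, reduced 2:1 to 13.2 dB above → -17.2 dB.
Stage 3: 4.5 dB above -21.7 dB, reduced 2:1 to 2.25 dB above → -19.45 dB.

-19.45 dB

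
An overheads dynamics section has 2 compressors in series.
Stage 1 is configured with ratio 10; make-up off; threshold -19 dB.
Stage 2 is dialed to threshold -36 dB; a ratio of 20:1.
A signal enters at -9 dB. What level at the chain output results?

-35.1 dB

Stage 1: 10 dB above -19 dB, reduced 10:1 to 1 dB above → -18 dB.
Stage 2: overshoot 18 dB → 18/20 = 0.9 dB → -35.1 dB.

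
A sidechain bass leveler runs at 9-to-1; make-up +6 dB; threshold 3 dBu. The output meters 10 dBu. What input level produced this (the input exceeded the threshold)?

Before make-up, the level was 10 − 6 = 4 dBu.
Post-compression overshoot = 4 − 3 = 1 dB.
Input overshoot = R × output overshoot = 9 dB → input = 3 + 9 = 12 dBu.

12 dBu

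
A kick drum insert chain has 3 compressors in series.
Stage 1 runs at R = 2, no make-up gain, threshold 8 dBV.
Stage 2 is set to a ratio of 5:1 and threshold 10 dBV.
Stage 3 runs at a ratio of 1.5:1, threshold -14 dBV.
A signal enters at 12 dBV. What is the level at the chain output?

2 dBV

Stage 1: 4 dB above 8 dBV, reduced 2:1 to 2 dB above → 10 dBV.
Stage 2: below threshold (10 ≤ 10); passes unchanged; output 10 dBV.
Stage 3: overshoot 24 dB → 24/1.5 = 16 dB → 2 dBV.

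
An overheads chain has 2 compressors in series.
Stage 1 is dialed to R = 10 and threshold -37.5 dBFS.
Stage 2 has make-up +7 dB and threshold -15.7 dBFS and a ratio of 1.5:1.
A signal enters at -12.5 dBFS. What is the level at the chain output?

-28 dBFS

Stage 1: overshoot 25 dB → 25/10 = 2.5 dB → -35 dBFS.
Stage 2: -35 dBFS ≤ -15.7 dBFS, so stage 2 doesn't engage; make-up brings it to -28 dBFS.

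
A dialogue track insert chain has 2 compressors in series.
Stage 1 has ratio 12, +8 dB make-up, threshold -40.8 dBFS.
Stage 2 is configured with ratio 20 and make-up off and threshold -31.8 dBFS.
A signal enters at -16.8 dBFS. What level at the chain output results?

-31.75 dBFS

Stage 1: -16.8 dBFS is 24 dB over -40.8 dBFS; at 12:1 that becomes 2 dB over, giving -38.8 dBFS; +8 dB make-up → -30.8 dBFS.
Stage 2: overshoot 1 dB → 1/20 = 0.05 dB → -31.75 dBFS.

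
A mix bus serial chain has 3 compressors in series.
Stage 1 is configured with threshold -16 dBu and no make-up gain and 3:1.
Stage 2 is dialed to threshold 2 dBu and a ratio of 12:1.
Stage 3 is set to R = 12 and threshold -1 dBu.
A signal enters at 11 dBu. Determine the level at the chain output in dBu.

Stage 1: overshoot 27 dB → 27/3 = 9 dB → -7 dBu.
Stage 2: below threshold (-7 ≤ 2); passes unchanged; output -7 dBu.
Stage 3: -7 dBu ≤ -1 dBu, so stage 3 doesn't engage; output -7 dBu.

-7 dBu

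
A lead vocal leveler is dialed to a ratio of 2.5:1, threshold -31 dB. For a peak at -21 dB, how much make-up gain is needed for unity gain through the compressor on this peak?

The peak compresses to -31 + 10/2.5 = -27 dB.
To reach -21 dB requires -21 − (-27) = 6 dB of make-up.

6 dB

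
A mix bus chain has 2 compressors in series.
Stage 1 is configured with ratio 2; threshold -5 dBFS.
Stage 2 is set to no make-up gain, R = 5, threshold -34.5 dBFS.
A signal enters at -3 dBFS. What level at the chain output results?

-28.4 dBFS

Stage 1: overshoot 2 dB → 2/2 = 1 dB → -4 dBFS.
Stage 2: overshoot 30.5 dB → 30.5/5 = 6.1 dB → -28.4 dBFS.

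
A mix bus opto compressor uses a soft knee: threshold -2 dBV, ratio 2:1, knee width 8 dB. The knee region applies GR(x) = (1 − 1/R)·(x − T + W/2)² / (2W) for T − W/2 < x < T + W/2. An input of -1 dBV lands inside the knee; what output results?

-1.78125 dBV

x − T + W/2 = -1 − (-2) + 4 = 5.
GR = (1 − 1/2) × 5² / 16 = 0.5 × 25 / 16 = 0.78125 dB.
Output = -1 − 0.78125 = -1.78125 dBV.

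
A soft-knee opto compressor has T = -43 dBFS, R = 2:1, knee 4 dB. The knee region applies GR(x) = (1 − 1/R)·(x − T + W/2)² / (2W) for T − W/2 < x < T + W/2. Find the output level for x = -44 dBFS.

x − T + W/2 = -44 − (-43) + 2 = 1.
GR = (1 − 1/2) × 1² / 8 = 0.5 × 1 / 8 = 0.0625 dB.
Output = -44 − 0.0625 = -44.0625 dBFS.

-44.0625 dBFS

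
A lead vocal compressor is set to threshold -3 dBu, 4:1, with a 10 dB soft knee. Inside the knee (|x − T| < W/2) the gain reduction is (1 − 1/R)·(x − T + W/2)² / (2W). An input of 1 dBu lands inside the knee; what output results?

x − T + W/2 = 1 − (-3) + 5 = 9.
GR = (1 − 1/4) × 9² / 20 = 0.75 × 81 / 20 = 3.0375 dB.
Output = 1 − 3.0375 = -2.0375 dBu.

-2.0375 dBu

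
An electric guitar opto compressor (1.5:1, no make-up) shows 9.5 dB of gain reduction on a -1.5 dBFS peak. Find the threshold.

-30 dBFS

Gain reduction = -1.5 − (-11) = 9.5 dB; output overshoot = GR / (R − 1) = 9.5 / 0.5 = 19 dB.
Threshold = output − output overshoot = -11 − 19 = -30 dBFS.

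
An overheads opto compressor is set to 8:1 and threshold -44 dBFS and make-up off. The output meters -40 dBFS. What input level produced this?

That's 4 dB above the -44 dBFS threshold.
Input overshoot = R × output overshoot = 32 dB → input = -44 + 32 = -12 dBFS.

-12 dBFS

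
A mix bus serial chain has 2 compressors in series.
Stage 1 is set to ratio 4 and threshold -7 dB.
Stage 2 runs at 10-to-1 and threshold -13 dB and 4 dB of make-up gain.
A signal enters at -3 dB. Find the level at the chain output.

Stage 1: overshoot 4 dB → 4/4 = 1 dB → -6 dB.
Stage 2: overshoot 7 dB → 7/10 = 0.7 dB → -12.3 dB; +4 dB make-up → -8.3 dB.

-8.3 dB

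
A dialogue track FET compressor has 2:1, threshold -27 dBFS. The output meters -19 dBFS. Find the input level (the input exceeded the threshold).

-11 dBFS

The compressed level sits -19 − (-27) = 8 dB over threshold.
Undo the ratio: input overshoot = 8 × 2 = 16 dB, giving input = -11 dBFS.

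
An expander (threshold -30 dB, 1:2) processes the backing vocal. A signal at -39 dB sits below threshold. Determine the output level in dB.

Undershoot = (-30) − (-39) = 9 dB.
At 1:2, that expands to 18 dB under threshold.
Output = -30 − 18 = -48 dB.

-48 dB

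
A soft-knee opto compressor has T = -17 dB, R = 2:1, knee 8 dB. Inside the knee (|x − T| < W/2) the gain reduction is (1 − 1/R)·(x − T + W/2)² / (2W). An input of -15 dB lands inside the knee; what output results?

x − T + W/2 = -15 − (-17) + 4 = 6.
GR = (1 − 1/2) × 6² / 16 = 0.5 × 36 / 16 = 1.125 dB.
Output = -15 − 1.125 = -16.125 dB.

-16.125 dB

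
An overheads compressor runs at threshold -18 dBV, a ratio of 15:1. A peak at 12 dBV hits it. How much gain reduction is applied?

28 dB

The signal is 30 dB above threshold.
A 15:1 ratio leaves 2 dB of that excess.
Gain reduction = 30 − 2 = 28 dB.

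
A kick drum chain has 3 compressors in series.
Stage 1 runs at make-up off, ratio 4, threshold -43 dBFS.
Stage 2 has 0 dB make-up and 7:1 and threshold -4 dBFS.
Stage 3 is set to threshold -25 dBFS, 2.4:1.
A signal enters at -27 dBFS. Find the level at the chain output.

Stage 1: overshoot 16 dB → 16/4 = 4 dB → -39 dBFS.
Stage 2: below threshold (-39 ≤ -4); passes unchanged; output -39 dBFS.
Stage 3: -39 dBFS ≤ -25 dBFS, so stage 3 doesn't engage; output -39 dBFS.

-39 dBFS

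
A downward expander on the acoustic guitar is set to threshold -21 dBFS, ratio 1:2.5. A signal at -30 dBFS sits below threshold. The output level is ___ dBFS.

-43.5 dBFS

Undershoot = (-21) − (-30) = 9 dB.
At 1:2.5, that expands to 22.5 dB under threshold.
Output = -21 − 22.5 = -43.5 dBFS.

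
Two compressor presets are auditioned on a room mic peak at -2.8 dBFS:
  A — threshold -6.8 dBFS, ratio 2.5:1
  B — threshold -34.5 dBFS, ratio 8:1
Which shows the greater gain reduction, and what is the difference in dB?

A: GR = 4 − 4/2.5 = 2.4 dB.
B: GR = 31.7 − 31.7/8 = 27.7375 dB.
B reduces 25.3375 dB more.

B, by 25.3375 dB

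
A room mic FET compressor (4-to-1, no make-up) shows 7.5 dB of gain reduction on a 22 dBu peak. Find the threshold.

12 dBu

Input is 10 dB above T (since output overshoot × R = input overshoot: (14.5 − T)·4 = 22 − T gives T = 12 dBu).
Check: 12 + (22 − 12)/4 = 12 + 2.5 = 14.5 dBu. ✓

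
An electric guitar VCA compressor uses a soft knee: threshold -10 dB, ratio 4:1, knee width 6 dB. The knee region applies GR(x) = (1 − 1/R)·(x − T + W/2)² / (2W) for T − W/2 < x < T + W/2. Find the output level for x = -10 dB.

-10.5625 dB

x − T + W/2 = -10 − (-10) + 3 = 3.
GR = (1 − 1/4) × 3² / 12 = 0.75 × 9 / 12 = 0.5625 dB.
Output = -10 − 0.5625 = -10.5625 dB.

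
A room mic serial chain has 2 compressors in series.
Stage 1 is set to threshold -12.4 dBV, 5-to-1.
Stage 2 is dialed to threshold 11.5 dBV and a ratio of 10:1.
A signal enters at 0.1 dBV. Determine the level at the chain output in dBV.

Stage 1: overshoot 12.5 dB → 12.5/5 = 2.5 dB → -9.9 dBV.
Stage 2: -9.9 dBV is at or below the 11.5 dBV threshold — no compression; output -9.9 dBV.

-9.9 dBV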